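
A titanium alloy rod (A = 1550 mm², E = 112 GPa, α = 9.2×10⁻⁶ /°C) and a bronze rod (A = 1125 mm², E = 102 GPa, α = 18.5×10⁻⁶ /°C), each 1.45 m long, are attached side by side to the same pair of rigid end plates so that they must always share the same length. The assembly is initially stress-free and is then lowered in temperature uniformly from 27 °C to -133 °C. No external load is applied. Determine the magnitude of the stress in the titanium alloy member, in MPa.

Equilibrium of a rigid end plate with no external load gives equal and opposite internal forces ±P in the two members. Since α_{bronze} > α_{titanium alloy}, cooling drives the bronze into tension and the titanium alloy into compression.
Compatibility of the two members (thermal + elastic change equal): (α₁ − α₂)ΔT = P·[1/(A₁E₁) + 1/(A₂E₂)].
|α₁ − α₂|·ΔT = 9.3×10⁻⁶ × 160 = 0.001488.
1/(A₁E₁) + 1/(A₂E₂) = 1/(1550×112×10³) + 1/(1125×102×10³) = 1.447×10⁻⁸ N⁻¹.
So P = 0.001488 / 1.447×10⁻⁸ = 102.8 kN.
σ_{titanium alloy} = P/A₁ = 102800/1550 = 66.32 MPa, compressive.

σ ≈ 66.3 MPa (compressive)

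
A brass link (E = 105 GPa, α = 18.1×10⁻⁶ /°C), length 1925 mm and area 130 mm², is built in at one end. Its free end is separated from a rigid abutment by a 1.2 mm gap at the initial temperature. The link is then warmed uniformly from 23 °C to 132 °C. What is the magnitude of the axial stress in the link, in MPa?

If the wall were absent the link would grow by αΔT L = 18.1×10⁻⁶ × 109 × 1925 = 3.798 mm.
After closing the 1.2 mm clearance, 3.798 − 1.2 = 2.598 mm of expansion remains to be suppressed by the wall.
So σ = E(δ_free − g)/L = 105×10³ × 2.598/1925 = 141.7 MPa.

σ ≈ 142 MPa (compressive)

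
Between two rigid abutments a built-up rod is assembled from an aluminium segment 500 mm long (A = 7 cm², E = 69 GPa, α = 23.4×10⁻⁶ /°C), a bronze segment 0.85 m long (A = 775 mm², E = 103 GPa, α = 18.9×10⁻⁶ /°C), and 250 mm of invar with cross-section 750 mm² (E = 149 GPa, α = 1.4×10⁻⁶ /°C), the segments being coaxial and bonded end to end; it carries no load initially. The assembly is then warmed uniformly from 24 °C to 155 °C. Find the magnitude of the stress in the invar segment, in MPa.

Free thermal expansion of the whole bar: Σ αᵢΔT Lᵢ = 23.4×10⁻⁶×131×500 + 18.9×10⁻⁶×131×850 + 1.4×10⁻⁶×131×250 = 3.683 mm.
The walls prevent any net length change, so an axial force P (same in every segment) develops. Compatibility: P · Σ Lᵢ/(AᵢEᵢ) = δ_free.
The series flexibility is Σ Lᵢ/(AᵢEᵢ) = 500/(700×69×10³) + 850/(775×103×10³) + 250/(750×149×10³) = 2.324×10⁻⁵ mm/N.
P = 3.683 / 2.324×10⁻⁵ = 158500 N = 158.5 kN, compressive.
σ_{invar} = P / A = 158500 / 750 = 211.3 MPa.

σ ≈ 211 MPa (compressive)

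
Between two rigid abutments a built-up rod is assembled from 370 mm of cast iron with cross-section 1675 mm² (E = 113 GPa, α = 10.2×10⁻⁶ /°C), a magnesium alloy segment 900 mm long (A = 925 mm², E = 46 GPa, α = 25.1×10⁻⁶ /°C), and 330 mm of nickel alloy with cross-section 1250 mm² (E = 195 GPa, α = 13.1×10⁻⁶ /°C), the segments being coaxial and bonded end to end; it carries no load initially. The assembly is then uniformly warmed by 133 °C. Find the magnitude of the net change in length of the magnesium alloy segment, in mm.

With the walls removed the bar would change length by δ_free = Σ αᵢΔT Lᵢ = 10.2×10⁻⁶×133×370 + 25.1×10⁻⁶×133×900 + 13.1×10⁻⁶×133×330 = 4.081 mm.
Since the ends are fixed, an axial force P builds up, equal in every segment, with P · Σ Lᵢ/(AᵢEᵢ) = δ_free.
Σ Lᵢ/(AᵢEᵢ) = 370/(1675×113×10³) + 900/(925×46×10³) + 330/(1250×195×10³) = 2.446×10⁻⁵ mm/N.
So P = 4.081 / 2.446×10⁻⁵ = 166.9 kN, compressive.
For the magnesium alloy segment, free thermal change = 25.1×10⁻⁶×133×900 = 3.004 mm and elastic change from P = 166900×900/(925×46×10³) = 3.529 mm; these oppose, so the net change is 0.525 mm (segment shortens).

|ΔL| ≈ 0.525 mm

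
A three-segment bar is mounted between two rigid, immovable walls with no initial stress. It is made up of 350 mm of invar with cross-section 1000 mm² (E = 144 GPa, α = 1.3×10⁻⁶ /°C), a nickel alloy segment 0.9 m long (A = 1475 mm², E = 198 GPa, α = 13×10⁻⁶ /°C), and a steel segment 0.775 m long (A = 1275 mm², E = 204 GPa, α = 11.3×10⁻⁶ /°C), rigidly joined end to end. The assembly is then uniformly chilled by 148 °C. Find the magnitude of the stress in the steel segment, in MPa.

σ ≈ 286 MPa (tensile)

With the walls removed the bar would change length by δ_free = Σ αᵢΔT Lᵢ = 1.3×10⁻⁶×148×350 + 13×10⁻⁶×148×900 + 11.3×10⁻⁶×148×775 = 3.095 mm.
Since the ends are fixed, an axial force P builds up, equal in every segment, with P · Σ Lᵢ/(AᵢEᵢ) = δ_free.
Σ Lᵢ/(AᵢEᵢ) = 350/(1000×144×10³) + 900/(1475×198×10³) + 775/(1275×204×10³) = 8.492×10⁻⁶ mm/N.
P = 3.095 / 8.492×10⁻⁶ = 364500 N = 364.5 kN, tensile.
σ_{steel} = P / A = 364500 / 1275 = 285.9 MPa.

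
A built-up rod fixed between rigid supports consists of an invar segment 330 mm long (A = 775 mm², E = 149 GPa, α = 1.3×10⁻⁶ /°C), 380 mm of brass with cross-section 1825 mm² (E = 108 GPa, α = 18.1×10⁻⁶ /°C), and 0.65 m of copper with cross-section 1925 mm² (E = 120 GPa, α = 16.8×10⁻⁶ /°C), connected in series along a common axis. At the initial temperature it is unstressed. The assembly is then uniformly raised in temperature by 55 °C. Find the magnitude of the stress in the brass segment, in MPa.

Free thermal expansion of the whole bar: Σ αᵢΔT Lᵢ = 1.3×10⁻⁶×55×330 + 18.1×10⁻⁶×55×380 + 16.8×10⁻⁶×55×650 = 1.002 mm.
The rigid supports impose zero overall length change; the single axial force P common to all segments must satisfy P Σ Lᵢ/(AᵢEᵢ) = δ_free.
Σ Lᵢ/(AᵢEᵢ) = 330/(775×149×10³) + 380/(1825×108×10³) + 650/(1925×120×10³) = 7.6×10⁻⁶ mm/N.
So P = 1.002 / 7.6×10⁻⁶ = 131.9 kN, compressive.
σ_{brass} = P / A = 131900 / 1825 = 72.28 MPa.

σ ≈ 72.3 MPa (compressive)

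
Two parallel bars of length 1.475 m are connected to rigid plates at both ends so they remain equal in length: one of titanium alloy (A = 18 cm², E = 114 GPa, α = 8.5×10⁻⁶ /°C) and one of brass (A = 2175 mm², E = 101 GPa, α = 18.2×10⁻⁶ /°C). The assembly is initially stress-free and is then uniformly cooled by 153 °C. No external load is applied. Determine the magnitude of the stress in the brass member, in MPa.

Both members must finish at the same length. With the larger α, the brass tends to over-contract; the plates restrain it, putting the brass in tension and the titanium alloy in compression. With no external load the two internal forces are equal and opposite, magnitude P.
Compatibility of the two members (thermal + elastic change equal): (α₁ − α₂)ΔT = P·[1/(A₁E₁) + 1/(A₂E₂)].
|α₁ − α₂|·ΔT = 9.7×10⁻⁶ × 153 = 0.001484.
1/(A₁E₁) + 1/(A₂E₂) = 1/(1800×114×10³) + 1/(2175×101×10³) = 9.425×10⁻⁹ N⁻¹.
P = 0.001484 / 9.425×10⁻⁹ = 157500 N = 157.5 kN.
σ_{brass} = P/A₂ = 157500/2175 = 72.39 MPa, tensile.

σ ≈ 72.4 MPa (tensile)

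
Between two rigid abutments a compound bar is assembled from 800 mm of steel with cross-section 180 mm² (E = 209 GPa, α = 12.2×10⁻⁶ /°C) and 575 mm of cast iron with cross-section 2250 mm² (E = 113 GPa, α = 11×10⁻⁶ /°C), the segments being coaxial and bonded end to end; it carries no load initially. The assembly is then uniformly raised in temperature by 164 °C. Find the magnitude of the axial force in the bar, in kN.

Free thermal expansion of the whole bar: Σ αᵢΔT Lᵢ = 12.2×10⁻⁶×164×800 + 11×10⁻⁶×164×575 = 2.638 mm.
Since the ends are fixed, an axial force P builds up, equal in every segment, with P · Σ Lᵢ/(AᵢEᵢ) = δ_free.
The series flexibility is Σ Lᵢ/(AᵢEᵢ) = 800/(180×209×10³) + 575/(2250×113×10³) = 2.353×10⁻⁵ mm/N.
Hence P = δ_free / Σ(L/AE) = 2.638/2.353×10⁻⁵ = 112.1 kN (compressive).

P ≈ 112 kN (compressive)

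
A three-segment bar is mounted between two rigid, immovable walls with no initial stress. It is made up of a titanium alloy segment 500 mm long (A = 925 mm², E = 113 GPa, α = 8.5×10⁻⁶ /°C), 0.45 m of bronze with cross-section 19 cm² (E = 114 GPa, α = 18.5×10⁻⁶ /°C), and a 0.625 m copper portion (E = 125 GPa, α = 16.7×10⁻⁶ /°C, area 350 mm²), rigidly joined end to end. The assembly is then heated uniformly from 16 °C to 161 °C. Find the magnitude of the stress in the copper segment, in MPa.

With the walls removed the bar would change length by δ_free = Σ αᵢΔT Lᵢ = 8.5×10⁻⁶×145×500 + 18.5×10⁻⁶×145×450 + 16.7×10⁻⁶×145×625 = 3.337 mm.
Since the ends are fixed, an axial force P builds up, equal in every segment, with P · Σ Lᵢ/(AᵢEᵢ) = δ_free.
Σ Lᵢ/(AᵢEᵢ) = 500/(925×113×10³) + 450/(1900×114×10³) + 625/(350×125×10³) = 2.115×10⁻⁵ mm/N.
Hence P = δ_free / Σ(L/AE) = 3.337/2.115×10⁻⁵ = 157.8 kN (compressive).
σ_{copper} = P / A = 157800 / 350 = 450.8 MPa.

σ ≈ 451 MPa (compressive)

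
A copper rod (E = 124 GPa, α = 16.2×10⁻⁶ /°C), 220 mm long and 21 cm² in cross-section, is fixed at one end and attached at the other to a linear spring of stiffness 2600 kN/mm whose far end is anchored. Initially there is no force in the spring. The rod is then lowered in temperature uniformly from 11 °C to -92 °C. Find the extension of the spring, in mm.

δ ≈ 0.115 mm

The unrestrained thermal change is αΔT L = 16.2×10⁻⁶ × 103 × 220 = 0.3671 mm.
With a force P in the spring, the elastic change of the rod is PL/(AE) and that of the spring is P/k; compatibility requires their sum to equal δ_free.
So P = δ_free / [L/(AE) + 1/k] = 0.3671 / [ 220/(2100×124×10³) + 1/(2600×10³) ].
P = 0.3671 / 1.229×10⁻⁶ = 298600 N.
Spring extension = P/k = 298600/(2600×10³) = 0.1148 mm.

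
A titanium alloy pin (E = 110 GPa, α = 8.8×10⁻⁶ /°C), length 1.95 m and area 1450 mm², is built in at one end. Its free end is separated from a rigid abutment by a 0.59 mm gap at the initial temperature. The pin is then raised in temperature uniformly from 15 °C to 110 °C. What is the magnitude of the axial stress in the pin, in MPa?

Unrestrained expansion: δ_free = αΔT L = 8.8×10⁻⁶ × 95 × 1950 = 1.63 mm.
After closing the 0.59 mm clearance, 1.63 − 0.59 = 1.04 mm of expansion remains to be suppressed by the wall.
That suppressed elongation corresponds to σ = E·Δ/L = 110×10³ × 1.04/1950 = 58.68 MPa.

σ ≈ 58.7 MPa (compressive)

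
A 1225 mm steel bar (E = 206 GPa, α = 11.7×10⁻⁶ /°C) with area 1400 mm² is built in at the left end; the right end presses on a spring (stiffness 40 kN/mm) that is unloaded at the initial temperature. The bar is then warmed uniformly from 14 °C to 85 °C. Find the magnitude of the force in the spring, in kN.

The unrestrained thermal change is αΔT L = 11.7×10⁻⁶ × 71 × 1225 = 1.018 mm.
Let P be the compressive force at the spring. The bar shortens elastically by PL/(AE) and the spring compresses by P/k; together these equal δ_free.
P [ L/(AE) + 1/k ] = δ_free → P [ 1225/(1400×206×10³) + 1/(40×10³) ] = 1.018.
P = 1.018 / 2.925×10⁻⁵ = 34790 N.

P ≈ 34.8 kN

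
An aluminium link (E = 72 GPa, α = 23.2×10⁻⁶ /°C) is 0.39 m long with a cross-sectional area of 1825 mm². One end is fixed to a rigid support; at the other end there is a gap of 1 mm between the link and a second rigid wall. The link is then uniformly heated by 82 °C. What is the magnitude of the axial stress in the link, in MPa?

If the wall were absent the link would grow by αΔT L = 23.2×10⁻⁶ × 82 × 390 = 0.7419 mm.
This is smaller than the 1 mm clearance, so the link expands freely without reaching the stop — the stress is zero.

σ ≈ 0 MPa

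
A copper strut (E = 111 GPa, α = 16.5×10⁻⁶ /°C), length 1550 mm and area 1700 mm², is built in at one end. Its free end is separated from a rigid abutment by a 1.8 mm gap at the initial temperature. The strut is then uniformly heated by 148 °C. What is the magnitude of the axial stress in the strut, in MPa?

Free thermal elongation = αΔT L = 16.5×10⁻⁶ × 148 × 1550 = 3.785 mm.
The gap closes (δ_free > 1.8 mm) and the wall then resists a further 3.785 − 1.8 = 1.985 mm of expansion.
That suppressed elongation corresponds to σ = E·Δ/L = 111×10³ × 1.985/1550 = 142.2 MPa.

σ ≈ 142 MPa (compressive)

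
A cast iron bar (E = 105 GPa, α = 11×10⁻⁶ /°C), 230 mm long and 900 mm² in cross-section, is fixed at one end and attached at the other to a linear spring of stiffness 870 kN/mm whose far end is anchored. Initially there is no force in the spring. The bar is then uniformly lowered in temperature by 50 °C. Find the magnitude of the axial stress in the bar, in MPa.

σ ≈ 39.2 MPa (tensile)

If the spring were absent the bar would shorten by αΔT L = 11×10⁻⁶ × 50 × 230 = 0.1265 mm.
With a force P in the spring, the elastic change of the bar is PL/(AE) and that of the spring is P/k; compatibility requires their sum to equal δ_free.
P [ L/(AE) + 1/k ] = δ_free → P [ 230/(900×105×10³) + 1/(870×10³) ] = 0.1265.
P = 0.1265 / 3.583×10⁻⁶ = 35300 N.
σ = P/A = 35300/900 = 39.23 MPa.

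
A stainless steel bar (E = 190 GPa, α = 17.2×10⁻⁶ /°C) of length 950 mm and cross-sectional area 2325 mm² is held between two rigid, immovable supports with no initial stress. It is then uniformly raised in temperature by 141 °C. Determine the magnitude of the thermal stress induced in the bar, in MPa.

The supports are rigid, so the total axial strain is zero. The restrained thermal strain is ε = αΔT = 17.2×10⁻⁶ × 141 = 2425.2×10⁻⁶.
σ = EαΔT = 190×10³ × 17.2×10⁻⁶ × 141 = 460.8 MPa (compressive; the bar is trying to expand).

σ ≈ 461 MPa (compressive)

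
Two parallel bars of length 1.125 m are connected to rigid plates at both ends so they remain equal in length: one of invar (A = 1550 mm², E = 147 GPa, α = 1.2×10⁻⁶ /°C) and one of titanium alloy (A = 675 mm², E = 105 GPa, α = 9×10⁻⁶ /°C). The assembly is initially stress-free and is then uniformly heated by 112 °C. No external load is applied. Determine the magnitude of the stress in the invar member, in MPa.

σ ≈ 30.5 MPa (tensile)

The titanium alloy has the larger α, so on heating it would change length more than the invar if both were free. The rigid plates force a common final length, so the titanium alloy is put into compression and the invar into tension, with equal and opposite forces P (no external load).
Equating the net (thermal + elastic) strains gives |α₁ − α₂|·ΔT = P·[1/(A₁E₁) + 1/(A₂E₂)].
|α₁ − α₂|·ΔT = 7.8×10⁻⁶ × 112 = 0.0008736.
1/(A₁E₁) + 1/(A₂E₂) = 1/(1550×147×10³) + 1/(675×105×10³) = 1.85×10⁻⁸ N⁻¹.
P = 0.0008736 / 1.85×10⁻⁸ = 47230 N = 47.23 kN.
σ_{invar} = P/A₁ = 47230/1550 = 30.47 MPa, tensile.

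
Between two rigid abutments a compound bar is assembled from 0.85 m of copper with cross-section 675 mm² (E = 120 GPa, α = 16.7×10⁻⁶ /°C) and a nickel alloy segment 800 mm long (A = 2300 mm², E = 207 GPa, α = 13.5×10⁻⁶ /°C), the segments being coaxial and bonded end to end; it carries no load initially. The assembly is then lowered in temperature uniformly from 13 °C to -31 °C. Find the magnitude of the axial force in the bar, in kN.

P ≈ 90.3 kN (tensile)

With the walls removed the bar would change length by δ_free = Σ αᵢΔT Lᵢ = 16.7×10⁻⁶×44×850 + 13.5×10⁻⁶×44×800 = 1.1 mm.
The walls prevent any net length change, so an axial force P (same in every segment) develops. Compatibility: P · Σ Lᵢ/(AᵢEᵢ) = δ_free.
Σ Lᵢ/(AᵢEᵢ) = 850/(675×120×10³) + 800/(2300×207×10³) = 1.217×10⁻⁵ mm/N.
Hence P = δ_free / Σ(L/AE) = 1.1/1.217×10⁻⁵ = 90.34 kN (tensile).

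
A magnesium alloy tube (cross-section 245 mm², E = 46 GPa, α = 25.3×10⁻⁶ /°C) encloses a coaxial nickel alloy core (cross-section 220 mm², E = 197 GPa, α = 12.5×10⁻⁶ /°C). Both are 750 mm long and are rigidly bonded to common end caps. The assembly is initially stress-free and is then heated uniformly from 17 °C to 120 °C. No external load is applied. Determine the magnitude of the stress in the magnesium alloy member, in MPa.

Both members must finish at the same length. With the larger α, the magnesium alloy tends to over-expand; the plates restrain it, putting the magnesium alloy in compression and the nickel alloy in tension. With no external load the two internal forces are equal and opposite, magnitude P.
Equating the net (thermal + elastic) strains gives |α₁ − α₂|·ΔT = P·[1/(A₁E₁) + 1/(A₂E₂)].
|α₁ − α₂|·ΔT = 12.8×10⁻⁶ × 103 = 0.001318.
1/(A₁E₁) + 1/(A₂E₂) = 1/(245×46×10³) + 1/(220×197×10³) = 1.118×10⁻⁷ N⁻¹.
P = 0.001318 / 1.118×10⁻⁷ = 11790 N = 11.79 kN.
σ_{magnesium alloy} = P/A₁ = 11790/245 = 48.13 MPa, compressive.

σ ≈ 48.1 MPa (compressive)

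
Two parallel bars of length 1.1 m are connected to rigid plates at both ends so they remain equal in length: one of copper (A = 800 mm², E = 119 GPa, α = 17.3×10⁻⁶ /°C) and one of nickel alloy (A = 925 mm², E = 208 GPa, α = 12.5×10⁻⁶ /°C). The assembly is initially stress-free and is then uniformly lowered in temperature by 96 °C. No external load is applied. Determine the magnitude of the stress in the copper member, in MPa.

The copper has the larger α, so on cooling it would change length more than the nickel alloy if both were free. The rigid plates force a common final length, so the copper is put into tension and the nickel alloy into compression, with equal and opposite forces P (no external load).
Setting the final lengths equal and cancelling L: (α₁ − α₂)ΔT = P/(A₁E₁) + P/(A₂E₂).
|α₁ − α₂|·ΔT = 4.8×10⁻⁶ × 96 = 0.0004608.
1/(A₁E₁) + 1/(A₂E₂) = 1/(800×119×10³) + 1/(925×208×10³) = 1.57×10⁻⁸ N⁻¹.
So P = 0.0004608 / 1.57×10⁻⁸ = 29.35 kN.
σ_{copper} = P/A₁ = 29350/800 = 36.68 MPa, tensile.

σ ≈ 36.7 MPa (tensile)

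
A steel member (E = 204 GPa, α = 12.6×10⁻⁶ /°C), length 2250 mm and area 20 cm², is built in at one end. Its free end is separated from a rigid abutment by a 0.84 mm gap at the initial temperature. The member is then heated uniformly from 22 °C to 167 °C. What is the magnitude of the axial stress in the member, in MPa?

Free thermal elongation = αΔT L = 12.6×10⁻⁶ × 145 × 2250 = 4.111 mm.
After closing the 0.84 mm clearance, 4.111 − 0.84 = 3.271 mm of expansion remains to be suppressed by the wall.
So σ = E(δ_free − g)/L = 204×10³ × 3.271/2250 = 296.5 MPa.

σ ≈ 297 MPa (compressive)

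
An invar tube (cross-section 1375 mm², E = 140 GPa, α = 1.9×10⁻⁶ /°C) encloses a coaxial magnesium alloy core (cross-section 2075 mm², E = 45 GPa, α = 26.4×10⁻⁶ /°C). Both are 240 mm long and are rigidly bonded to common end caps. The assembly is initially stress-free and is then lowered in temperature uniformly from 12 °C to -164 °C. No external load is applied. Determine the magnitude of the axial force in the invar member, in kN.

The magnesium alloy has the larger α, so on cooling it would change length more than the invar if both were free. The rigid plates force a common final length, so the magnesium alloy is put into tension and the invar into compression, with equal and opposite forces P (no external load).
Setting the final lengths equal and cancelling L: (α₁ − α₂)ΔT = P/(A₁E₁) + P/(A₂E₂).
|α₁ − α₂|·ΔT = 24.5×10⁻⁶ × 176 = 0.004312.
1/(A₁E₁) + 1/(A₂E₂) = 1/(1375×140×10³) + 1/(2075×45×10³) = 1.59×10⁻⁸ N⁻¹.
So P = 0.004312 / 1.59×10⁻⁸ = 271.1 kN.

P ≈ 271 kN (compressive in the invar)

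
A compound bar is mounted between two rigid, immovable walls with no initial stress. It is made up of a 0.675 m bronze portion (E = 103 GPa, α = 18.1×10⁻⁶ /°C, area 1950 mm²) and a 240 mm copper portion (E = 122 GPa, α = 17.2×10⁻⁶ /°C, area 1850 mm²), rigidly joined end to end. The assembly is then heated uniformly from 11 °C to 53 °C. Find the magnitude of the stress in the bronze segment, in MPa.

With the walls removed the bar would change length by δ_free = Σ αᵢΔT Lᵢ = 18.1×10⁻⁶×42×675 + 17.2×10⁻⁶×42×240 = 0.6865 mm.
The walls prevent any net length change, so an axial force P (same in every segment) develops. Compatibility: P · Σ Lᵢ/(AᵢEᵢ) = δ_free.
The series flexibility is Σ Lᵢ/(AᵢEᵢ) = 675/(1950×103×10³) + 240/(1850×122×10³) = 4.424×10⁻⁶ mm/N.
Hence P = δ_free / Σ(L/AE) = 0.6865/4.424×10⁻⁶ = 155.2 kN (compressive).
σ_{bronze} = P / A = 155200 / 1950 = 79.58 MPa.

σ ≈ 79.6 MPa (compressive)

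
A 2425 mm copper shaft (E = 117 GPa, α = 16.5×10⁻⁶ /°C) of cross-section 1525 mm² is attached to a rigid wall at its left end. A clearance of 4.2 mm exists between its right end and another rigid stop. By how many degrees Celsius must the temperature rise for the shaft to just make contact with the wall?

ΔT ≈ 105 °C

Contact occurs when the free expansion equals the gap: αΔT L = 4.2 mm.
ΔT = 4.2 / (16.5×10⁻⁶ × 2425) = 105 °C.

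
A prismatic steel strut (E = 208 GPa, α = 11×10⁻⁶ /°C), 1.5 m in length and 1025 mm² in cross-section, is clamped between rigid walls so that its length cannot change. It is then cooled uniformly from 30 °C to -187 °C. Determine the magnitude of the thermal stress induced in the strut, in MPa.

With length fixed, the mechanical strain must cancel the thermal strain αΔT = 11×10⁻⁶ × 217 = 2387×10⁻⁶.
Hence σ = E·αΔT = 208×10³ × 2387×10⁻⁶ = 496.5 MPa, tensile.

σ ≈ 496 MPa (tensile)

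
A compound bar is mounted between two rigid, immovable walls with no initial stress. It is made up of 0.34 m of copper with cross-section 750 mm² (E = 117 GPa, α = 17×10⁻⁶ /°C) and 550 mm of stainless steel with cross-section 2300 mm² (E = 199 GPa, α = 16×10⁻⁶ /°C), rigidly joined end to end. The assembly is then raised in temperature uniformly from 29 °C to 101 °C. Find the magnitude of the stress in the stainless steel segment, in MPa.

If the supports were absent, the total length change would be Σ αᵢΔT Lᵢ = 17×10⁻⁶×72×340 + 16×10⁻⁶×72×550 = 1.05 mm.
The walls prevent any net length change, so an axial force P (same in every segment) develops. Compatibility: P · Σ Lᵢ/(AᵢEᵢ) = δ_free.
The series flexibility is Σ Lᵢ/(AᵢEᵢ) = 340/(750×117×10³) + 550/(2300×199×10³) = 5.076×10⁻⁶ mm/N.
Hence P = δ_free / Σ(L/AE) = 1.05/5.076×10⁻⁶ = 206.8 kN (compressive).
σ_{stainless steel} = P / A = 206800 / 2300 = 89.91 MPa.

σ ≈ 89.9 MPa (compressive)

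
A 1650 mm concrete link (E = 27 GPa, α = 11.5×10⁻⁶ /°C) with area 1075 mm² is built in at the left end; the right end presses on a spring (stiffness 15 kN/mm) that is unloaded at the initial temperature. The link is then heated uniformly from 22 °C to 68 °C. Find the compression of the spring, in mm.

If the spring were absent the link would lengthen by αΔT L = 11.5×10⁻⁶ × 46 × 1650 = 0.8728 mm.
Let P be the compressive force at the spring. The link shortens elastically by PL/(AE) and the spring compresses by P/k; together these equal δ_free.
So P = δ_free / [L/(AE) + 1/k] = 0.8728 / [ 1650/(1075×27×10³) + 1/(15×10³) ].
P = 0.8728 / 0.0001235 = 7067 N.
Spring compression = P/k = 7067/(15×10³) = 0.4711 mm.

δ ≈ 0.471 mm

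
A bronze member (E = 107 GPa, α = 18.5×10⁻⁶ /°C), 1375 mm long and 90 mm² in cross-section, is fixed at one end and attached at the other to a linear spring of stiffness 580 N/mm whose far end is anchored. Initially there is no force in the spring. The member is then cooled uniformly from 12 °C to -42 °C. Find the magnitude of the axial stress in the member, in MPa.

σ ≈ 8.18 MPa (tensile)

If the spring were absent the member would shorten by αΔT L = 18.5×10⁻⁶ × 54 × 1375 = 1.374 mm.
Let P be the tensile force in the spring. The member extends elastically by PL/(AE) and the spring stretches by P/k; together these equal δ_free.
So P = δ_free / [L/(AE) + 1/k] = 1.374 / [ 1375/(90×107×10³) + 1/(580) ].
P = 1.374 / 0.001867 = 735.8 N.
σ = P/A = 735.8/90 = 8.175 MPa.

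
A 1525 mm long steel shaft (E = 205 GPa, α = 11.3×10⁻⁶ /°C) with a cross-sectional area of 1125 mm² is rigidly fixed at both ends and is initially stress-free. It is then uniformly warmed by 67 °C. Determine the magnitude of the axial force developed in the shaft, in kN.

P ≈ 175 kN (compressive)

Full restraint means ε = 0, so the stress is σ = EαΔT = 205×10³ × 11.3×10⁻⁶ × 67 = 155.2 MPa.
Then P = σA = 155.2 × 1125 mm² = 174.6 kN, compressive.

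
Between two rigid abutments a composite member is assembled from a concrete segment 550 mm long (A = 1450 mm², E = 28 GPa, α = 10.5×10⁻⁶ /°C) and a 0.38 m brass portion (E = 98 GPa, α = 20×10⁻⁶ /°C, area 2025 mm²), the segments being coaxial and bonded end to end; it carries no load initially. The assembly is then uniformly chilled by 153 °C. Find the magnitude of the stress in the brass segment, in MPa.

σ ≈ 65.4 MPa (tensile)

With the walls removed the bar would change length by δ_free = Σ αᵢΔT Lᵢ = 10.5×10⁻⁶×153×550 + 20×10⁻⁶×153×380 = 2.046 mm.
The rigid supports impose zero overall length change; the single axial force P common to all segments must satisfy P Σ Lᵢ/(AᵢEᵢ) = δ_free.
Σ Lᵢ/(AᵢEᵢ) = 550/(1450×28×10³) + 380/(2025×98×10³) = 1.546×10⁻⁵ mm/N.
P = 2.046 / 1.546×10⁻⁵ = 132400 N = 132.4 kN, tensile.
σ_{brass} = P / A = 132400 / 2025 = 65.36 MPa.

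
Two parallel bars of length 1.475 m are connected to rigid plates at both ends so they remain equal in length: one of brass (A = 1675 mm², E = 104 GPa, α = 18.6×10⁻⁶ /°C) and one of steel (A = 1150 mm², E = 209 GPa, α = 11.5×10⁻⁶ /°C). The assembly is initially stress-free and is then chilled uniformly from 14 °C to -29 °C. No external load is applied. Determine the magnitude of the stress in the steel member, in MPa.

Both members must finish at the same length. With the larger α, the brass tends to over-contract; the plates restrain it, putting the brass in tension and the steel in compression. With no external load the two internal forces are equal and opposite, magnitude P.
Compatibility of the two members (thermal + elastic change equal): (α₁ − α₂)ΔT = P·[1/(A₁E₁) + 1/(A₂E₂)].
|α₁ − α₂|·ΔT = 7.1×10⁻⁶ × 43 = 0.0003053.
1/(A₁E₁) + 1/(A₂E₂) = 1/(1675×104×10³) + 1/(1150×209×10³) = 9.901×10⁻⁹ N⁻¹.
P = 0.0003053 / 9.901×10⁻⁹ = 30830 N = 30.83 kN.
σ_{steel} = P/A₂ = 30830/1150 = 26.81 MPa, compressive.

σ ≈ 26.8 MPa (compressive)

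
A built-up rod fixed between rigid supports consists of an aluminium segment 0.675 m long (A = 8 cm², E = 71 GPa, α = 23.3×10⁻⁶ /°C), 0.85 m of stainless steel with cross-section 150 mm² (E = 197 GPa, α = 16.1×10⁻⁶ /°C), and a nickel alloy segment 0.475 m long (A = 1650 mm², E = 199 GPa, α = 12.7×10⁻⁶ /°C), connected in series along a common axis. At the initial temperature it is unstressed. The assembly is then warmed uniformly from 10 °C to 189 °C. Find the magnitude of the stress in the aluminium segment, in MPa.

If the supports were absent, the total length change would be Σ αᵢΔT Lᵢ = 23.3×10⁻⁶×179×675 + 16.1×10⁻⁶×179×850 + 12.7×10⁻⁶×179×475 = 6.345 mm.
Since the ends are fixed, an axial force P builds up, equal in every segment, with P · Σ Lᵢ/(AᵢEᵢ) = δ_free.
Σ Lᵢ/(AᵢEᵢ) = 675/(800×71×10³) + 850/(150×197×10³) + 475/(1650×199×10³) = 4.21×10⁻⁵ mm/N.
So P = 6.345 / 4.21×10⁻⁵ = 150.7 kN, compressive.
σ_{aluminium} = P / A = 150700 / 800 = 188.4 MPa.

σ ≈ 188 MPa (compressive)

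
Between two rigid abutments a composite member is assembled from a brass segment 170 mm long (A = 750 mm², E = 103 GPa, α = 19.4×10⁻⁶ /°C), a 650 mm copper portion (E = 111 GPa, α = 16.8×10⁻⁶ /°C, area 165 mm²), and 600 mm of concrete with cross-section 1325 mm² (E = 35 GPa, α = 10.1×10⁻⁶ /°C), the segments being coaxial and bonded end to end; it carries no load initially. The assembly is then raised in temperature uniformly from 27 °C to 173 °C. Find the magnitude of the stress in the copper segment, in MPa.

σ ≈ 354 MPa (compressive)

Free thermal expansion of the whole bar: Σ αᵢΔT Lᵢ = 19.4×10⁻⁶×146×170 + 16.8×10⁻⁶×146×650 + 10.1×10⁻⁶×146×600 = 2.961 mm.
The rigid supports impose zero overall length change; the single axial force P common to all segments must satisfy P Σ Lᵢ/(AᵢEᵢ) = δ_free.
Σ Lᵢ/(AᵢEᵢ) = 170/(750×103×10³) + 650/(165×111×10³) + 600/(1325×35×10³) = 5.063×10⁻⁵ mm/N.
So P = 2.961 / 5.063×10⁻⁵ = 58.48 kN, compressive.
σ_{copper} = P / A = 58480 / 165 = 354.4 MPa.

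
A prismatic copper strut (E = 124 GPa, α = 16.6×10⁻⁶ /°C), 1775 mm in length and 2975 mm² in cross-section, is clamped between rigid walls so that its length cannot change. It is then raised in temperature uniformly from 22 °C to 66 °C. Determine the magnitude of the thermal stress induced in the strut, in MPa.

σ ≈ 90.6 MPa (compressive)

Because both ends are immovable the net strain is zero, and the suppressed thermal strain is αΔT = 16.6×10⁻⁶ × 44 = 730.4×10⁻⁶.
Hence σ = E·αΔT = 124×10³ × 730.4×10⁻⁶ = 90.57 MPa, compressive.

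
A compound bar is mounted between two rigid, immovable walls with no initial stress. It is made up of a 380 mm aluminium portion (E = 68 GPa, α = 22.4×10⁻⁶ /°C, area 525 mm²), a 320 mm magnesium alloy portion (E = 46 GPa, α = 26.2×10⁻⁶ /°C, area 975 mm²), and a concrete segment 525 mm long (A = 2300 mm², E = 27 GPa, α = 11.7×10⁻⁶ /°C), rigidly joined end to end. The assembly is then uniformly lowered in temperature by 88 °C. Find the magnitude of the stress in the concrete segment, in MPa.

Free thermal contraction of the whole bar: Σ αᵢΔT Lᵢ = 22.4×10⁻⁶×88×380 + 26.2×10⁻⁶×88×320 + 11.7×10⁻⁶×88×525 = 2.027 mm.
The rigid supports impose zero overall length change; the single axial force P common to all segments must satisfy P Σ Lᵢ/(AᵢEᵢ) = δ_free.
The series flexibility is Σ Lᵢ/(AᵢEᵢ) = 380/(525×68×10³) + 320/(975×46×10³) + 525/(2300×27×10³) = 2.623×10⁻⁵ mm/N.
P = 2.027 / 2.623×10⁻⁵ = 77280 N = 77.28 kN, tensile.
σ_{concrete} = P / A = 77280 / 2300 = 33.6 MPa.

σ ≈ 33.6 MPa (tensile)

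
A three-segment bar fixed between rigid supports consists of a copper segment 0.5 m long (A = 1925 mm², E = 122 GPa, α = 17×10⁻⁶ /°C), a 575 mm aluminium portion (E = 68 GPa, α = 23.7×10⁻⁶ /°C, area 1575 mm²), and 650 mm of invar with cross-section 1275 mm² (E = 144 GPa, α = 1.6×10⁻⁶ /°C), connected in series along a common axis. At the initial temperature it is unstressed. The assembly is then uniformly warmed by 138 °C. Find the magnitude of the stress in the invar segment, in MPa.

σ ≈ 227 MPa (compressive)

With the walls removed the bar would change length by δ_free = Σ αᵢΔT Lᵢ = 17×10⁻⁶×138×500 + 23.7×10⁻⁶×138×575 + 1.6×10⁻⁶×138×650 = 3.197 mm.
The walls prevent any net length change, so an axial force P (same in every segment) develops. Compatibility: P · Σ Lᵢ/(AᵢEᵢ) = δ_free.
Σ Lᵢ/(AᵢEᵢ) = 500/(1925×122×10³) + 575/(1575×68×10³) + 650/(1275×144×10³) = 1.104×10⁻⁵ mm/N.
Hence P = δ_free / Σ(L/AE) = 3.197/1.104×10⁻⁵ = 289.6 kN (compressive).
σ_{invar} = P / A = 289600 / 1275 = 227.2 MPa.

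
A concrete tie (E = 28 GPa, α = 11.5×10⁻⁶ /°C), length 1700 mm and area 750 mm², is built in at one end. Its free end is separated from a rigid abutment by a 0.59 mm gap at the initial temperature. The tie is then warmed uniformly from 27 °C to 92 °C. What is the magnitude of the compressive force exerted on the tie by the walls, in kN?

Unrestrained expansion: δ_free = αΔT L = 11.5×10⁻⁶ × 65 × 1700 = 1.271 mm.
The gap closes (δ_free > 0.59 mm) and the wall then resists a further 1.271 − 0.59 = 0.6808 mm of expansion.
Compatibility: PL/(AE) = 0.6808 mm, so σ = P/A = E × (0.6808/1700) = 11.21 MPa.
Force on the wall = σA = 11.21 × 750 mm² = 8.409 kN.

P ≈ 8.41 kN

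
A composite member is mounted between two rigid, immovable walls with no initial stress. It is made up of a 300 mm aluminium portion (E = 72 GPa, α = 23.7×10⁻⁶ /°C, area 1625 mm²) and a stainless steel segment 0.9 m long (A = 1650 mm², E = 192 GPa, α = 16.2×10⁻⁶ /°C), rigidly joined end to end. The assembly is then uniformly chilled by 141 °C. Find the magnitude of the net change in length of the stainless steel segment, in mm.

With the walls removed the bar would change length by δ_free = Σ αᵢΔT Lᵢ = 23.7×10⁻⁶×141×300 + 16.2×10⁻⁶×141×900 = 3.058 mm.
The walls prevent any net length change, so an axial force P (same in every segment) develops. Compatibility: P · Σ Lᵢ/(AᵢEᵢ) = δ_free.
The series flexibility is Σ Lᵢ/(AᵢEᵢ) = 300/(1625×72×10³) + 900/(1650×192×10³) = 5.405×10⁻⁶ mm/N.
So P = 3.058 / 5.405×10⁻⁶ = 565.8 kN, tensile.
For the stainless steel segment, free thermal change = 16.2×10⁻⁶×141×900 = 2.056 mm and elastic change from P = 565800×900/(1650×192×10³) = 1.607 mm; these oppose, so the net change is 0.448 mm (segment shortens).

|ΔL| ≈ 0.448 mm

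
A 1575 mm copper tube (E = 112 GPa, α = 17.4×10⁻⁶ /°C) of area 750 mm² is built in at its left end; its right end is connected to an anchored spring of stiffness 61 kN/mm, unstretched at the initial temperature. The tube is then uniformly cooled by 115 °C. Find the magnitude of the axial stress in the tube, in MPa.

σ ≈ 120 MPa (tensile)

If the spring were absent the tube would shorten by αΔT L = 17.4×10⁻⁶ × 115 × 1575 = 3.152 mm.
Let P be the tensile force in the spring. The tube extends elastically by PL/(AE) and the spring stretches by P/k; together these equal δ_free.
P [ L/(AE) + 1/k ] = δ_free → P [ 1575/(750×112×10³) + 1/(61×10³) ] = 3.152.
P = 3.152 / 3.514×10⁻⁵ = 89680 N.
σ = P/A = 89680/750 = 119.6 MPa.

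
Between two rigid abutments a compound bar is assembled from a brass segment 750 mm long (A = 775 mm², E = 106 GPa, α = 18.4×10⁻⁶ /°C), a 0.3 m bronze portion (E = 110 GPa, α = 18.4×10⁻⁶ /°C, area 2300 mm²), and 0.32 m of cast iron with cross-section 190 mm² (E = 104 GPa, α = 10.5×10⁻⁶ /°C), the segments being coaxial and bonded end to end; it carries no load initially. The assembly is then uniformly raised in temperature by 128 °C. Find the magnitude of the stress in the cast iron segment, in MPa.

Free thermal expansion of the whole bar: Σ αᵢΔT Lᵢ = 18.4×10⁻⁶×128×750 + 18.4×10⁻⁶×128×300 + 10.5×10⁻⁶×128×320 = 2.903 mm.
The rigid supports impose zero overall length change; the single axial force P common to all segments must satisfy P Σ Lᵢ/(AᵢEᵢ) = δ_free.
The series flexibility is Σ Lᵢ/(AᵢEᵢ) = 750/(775×106×10³) + 300/(2300×110×10³) + 320/(190×104×10³) = 2.651×10⁻⁵ mm/N.
Hence P = δ_free / Σ(L/AE) = 2.903/2.651×10⁻⁵ = 109.5 kN (compressive).
σ_{cast iron} = P / A = 109500 / 190 = 576.4 MPa.

σ ≈ 576 MPa (compressive)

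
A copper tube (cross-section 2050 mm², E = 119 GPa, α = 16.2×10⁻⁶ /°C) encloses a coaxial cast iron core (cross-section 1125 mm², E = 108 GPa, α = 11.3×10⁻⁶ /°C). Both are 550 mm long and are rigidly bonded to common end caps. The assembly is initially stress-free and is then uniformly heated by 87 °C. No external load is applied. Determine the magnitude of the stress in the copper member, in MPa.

The copper has the larger α, so on heating it would change length more than the cast iron if both were free. The rigid plates force a common final length, so the copper is put into compression and the cast iron into tension, with equal and opposite forces P (no external load).
Setting the final lengths equal and cancelling L: (α₁ − α₂)ΔT = P/(A₁E₁) + P/(A₂E₂).
|α₁ − α₂|·ΔT = 4.9×10⁻⁶ × 87 = 0.0004263.
1/(A₁E₁) + 1/(A₂E₂) = 1/(2050×119×10³) + 1/(1125×108×10³) = 1.233×10⁻⁸ N⁻¹.
P = 0.0004263 / 1.233×10⁻⁸ = 34580 N = 34.58 kN.
σ_{copper} = P/A₁ = 34580/2050 = 16.87 MPa, compressive.

σ ≈ 16.9 MPa (compressive)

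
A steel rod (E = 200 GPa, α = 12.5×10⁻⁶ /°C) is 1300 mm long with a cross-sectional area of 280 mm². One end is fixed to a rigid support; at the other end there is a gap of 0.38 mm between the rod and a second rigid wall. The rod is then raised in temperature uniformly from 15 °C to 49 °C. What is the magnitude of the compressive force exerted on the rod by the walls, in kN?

P ≈ 7.43 kN

Unrestrained expansion: δ_free = αΔT L = 12.5×10⁻⁶ × 34 × 1300 = 0.5525 mm.
This exceeds the 0.38 mm gap, so the wall pushes back. The portion of expansion that must be recovered elastically is δ_free − gap = 0.5525 − 0.38 = 0.1725 mm.
Compatibility: PL/(AE) = 0.1725 mm, so σ = P/A = E × (0.1725/1300) = 26.54 MPa.
P = σA = 26.54 × 280 = 7.431 kN.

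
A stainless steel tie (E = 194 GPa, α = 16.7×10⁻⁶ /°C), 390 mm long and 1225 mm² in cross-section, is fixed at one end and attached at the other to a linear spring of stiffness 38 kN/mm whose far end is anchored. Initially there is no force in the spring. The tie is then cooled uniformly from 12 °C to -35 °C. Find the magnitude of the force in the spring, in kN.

P ≈ 10.9 kN

If the spring were absent the tie would shorten by αΔT L = 16.7×10⁻⁶ × 47 × 390 = 0.3061 mm.
With a force P in the spring, the elastic change of the tie is PL/(AE) and that of the spring is P/k; compatibility requires their sum to equal δ_free.
P [ L/(AE) + 1/k ] = δ_free → P [ 390/(1225×194×10³) + 1/(38×10³) ] = 0.3061.
P = 0.3061 / 2.796×10⁻⁵ = 10950 N.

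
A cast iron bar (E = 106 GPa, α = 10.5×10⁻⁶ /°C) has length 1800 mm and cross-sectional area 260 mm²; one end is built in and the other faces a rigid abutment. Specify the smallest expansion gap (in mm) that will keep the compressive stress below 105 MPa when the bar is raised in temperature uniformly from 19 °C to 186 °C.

g ≈ 1.37 mm

With no wall the bar would lengthen by αΔT L = 10.5×10⁻⁶ × 167 × 1800 = 3.156 mm.
At the allowable stress the elastic shortening the wall may impose is σL/E = 105 × 1800 / (106×10³) = 1.783 mm.
So the gap has to take up the difference, g_min = δ_free − σL/E = 3.156 − 1.783 = 1.373 mm.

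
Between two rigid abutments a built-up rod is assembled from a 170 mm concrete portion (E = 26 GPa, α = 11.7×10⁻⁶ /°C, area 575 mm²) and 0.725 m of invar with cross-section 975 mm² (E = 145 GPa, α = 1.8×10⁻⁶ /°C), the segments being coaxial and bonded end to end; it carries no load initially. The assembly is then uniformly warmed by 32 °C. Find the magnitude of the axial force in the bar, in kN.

If the supports were absent, the total length change would be Σ αᵢΔT Lᵢ = 11.7×10⁻⁶×32×170 + 1.8×10⁻⁶×32×725 = 0.1054 mm.
The rigid supports impose zero overall length change; the single axial force P common to all segments must satisfy P Σ Lᵢ/(AᵢEᵢ) = δ_free.
Σ Lᵢ/(AᵢEᵢ) = 170/(575×26×10³) + 725/(975×145×10³) = 1.65×10⁻⁵ mm/N.
So P = 0.1054 / 1.65×10⁻⁵ = 6.389 kN, compressive.

P ≈ 6.39 kN (compressive)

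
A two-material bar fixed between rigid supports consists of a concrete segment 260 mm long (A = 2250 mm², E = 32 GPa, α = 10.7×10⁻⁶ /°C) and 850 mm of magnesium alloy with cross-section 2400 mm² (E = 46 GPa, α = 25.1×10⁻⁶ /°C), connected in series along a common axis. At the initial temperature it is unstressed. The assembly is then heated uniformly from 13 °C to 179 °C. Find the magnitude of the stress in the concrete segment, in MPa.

σ ≈ 157 MPa (compressive)

If the supports were absent, the total length change would be Σ αᵢΔT Lᵢ = 10.7×10⁻⁶×166×260 + 25.1×10⁻⁶×166×850 = 4.003 mm.
Since the ends are fixed, an axial force P builds up, equal in every segment, with P · Σ Lᵢ/(AᵢEᵢ) = δ_free.
Σ Lᵢ/(AᵢEᵢ) = 260/(2250×32×10³) + 850/(2400×46×10³) = 1.131×10⁻⁵ mm/N.
P = 4.003 / 1.131×10⁻⁵ = 354000 N = 354 kN, compressive.
σ_{concrete} = P / A = 354000 / 2250 = 157.3 MPa.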